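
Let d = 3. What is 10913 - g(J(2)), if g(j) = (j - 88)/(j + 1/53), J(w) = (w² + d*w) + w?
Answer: 6955609/637 ≈ 10919.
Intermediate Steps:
J(w) = w² + 4*w (J(w) = (w² + 3*w) + w = w² + 4*w)
g(j) = (-88 + j)/(1/53 + j) (g(j) = (-88 + j)/(j + 1/53) = (-88 + j)/(1/53 + j))
10913 - g(J(2)) = 10913 - 53*(-88 + 2*(4 + 2))/(1 + 53*(2*(4 + 2))) = 10913 - 53*(-88 + 2*6)/(1 + 53*(2*6)) = 10913 - 53*(-88 + 12)/(1 + 53*12) = 10913 - 53*(-76)/(1 + 636) = 10913 - 53*(-76)/637 = 10913 - 1*(-4028/637) = 10913 + 4028/637 = 6955609/637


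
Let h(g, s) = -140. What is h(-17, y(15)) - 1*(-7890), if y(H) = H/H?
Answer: 7750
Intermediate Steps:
y(H) = 1
h(-17, y(15)) - 1*(-7890) = -140 - 1*(-7890) = -140 + 7890 = 7750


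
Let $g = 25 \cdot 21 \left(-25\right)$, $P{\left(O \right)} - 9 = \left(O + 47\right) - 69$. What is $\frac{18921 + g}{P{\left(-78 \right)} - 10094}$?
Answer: $- \frac{276}{485} \approx -0.56907$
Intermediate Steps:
$P{\left(O \right)} = -13 + O$ ($P{\left(O \right)} = 9 + \left(\left(O + 47\right) - 69\right) = 9 + \left(\left(47 + O\right) - 69\right) = 9 + \left(-22 + O\right) = -13 + O$)
$g = -13125$ ($g = 525 \left(-25\right) = -13125$)
$\frac{18921 + g}{P{\left(-78 \right)} - 10094} = \frac{18921 - 13125}{\left(-13 - 78\right) - 10094} = \frac{5796}{-91 - 10094} = \frac{5796}{-10185} = 5796 \left(- \frac{1}{10185}\right) = - \frac{276}{485}$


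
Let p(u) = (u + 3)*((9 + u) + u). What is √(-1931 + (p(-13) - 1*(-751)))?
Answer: I*√1010 ≈ 31.78*I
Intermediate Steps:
p(u) = (3 + u)*(9 + 2*u)
√(-1931 + (p(-13) - 1*(-751))) = √(-1931 + ((27 + 2*(-13)² + 15*(-13)) - 1*(-751))) = √(-1931 + ((27 + 2*169 - 195) + 751)) = √(-1931 + ((27 + 338 - 195) + 751)) = √(-1931 + (170 + 751)) = √(-1931 + 921) = √(-1010) = I*√1010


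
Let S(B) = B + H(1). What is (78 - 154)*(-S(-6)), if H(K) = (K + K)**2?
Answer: -152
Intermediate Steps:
H(K) = 4*K**2 (H(K) = (2*K)**2 = 4*K**2)
S(B) = 4 + B (S(B) = B + 4*1**2 = B + 4*1 = B + 4 = 4 + B)
(78 - 154)*(-S(-6)) = (78 - 154)*(-(4 - 6)) = -(-76)*(-2) = -76*2 = -152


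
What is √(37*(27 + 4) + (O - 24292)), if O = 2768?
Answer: I*√20377 ≈ 142.75*I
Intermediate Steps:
√(37*(27 + 4) + (O - 24292)) = √(37*(27 + 4) + (2768 - 24292)) = √(37*31 - 21524) = √(1147 - 21524) = √(-20377) = I*√20377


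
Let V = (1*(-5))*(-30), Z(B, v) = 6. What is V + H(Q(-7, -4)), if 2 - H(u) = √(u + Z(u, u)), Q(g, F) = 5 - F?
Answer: 152 - √15 ≈ 148.13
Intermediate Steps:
V = 150 (V = -5*(-30) = 150)
H(u) = 2 - √(6 + u) (H(u) = 2 - √(u + 6) = 2 - √(6 + u))
V + H(Q(-7, -4)) = 150 + (2 - √(6 + (5 - 1*(-4)))) = 150 + (2 - √(6 + (5 + 4))) = 150 + (2 - √(6 + 9)) = 150 + (2 - √15) = 152 - √15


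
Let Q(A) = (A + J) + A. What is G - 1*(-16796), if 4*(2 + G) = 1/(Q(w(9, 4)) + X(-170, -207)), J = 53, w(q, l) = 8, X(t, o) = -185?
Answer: 7792415/464 ≈ 16794.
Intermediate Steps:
Q(A) = 53 + 2*A (Q(A) = (A + 53) + A = (53 + A) + A = 53 + 2*A)
G = -929/464 (G = -2 + 1/(4*((53 + 2*8) - 185)) = -2 + 1/(4*((53 + 16) - 185)) = -2 + 1/(4*(69 - 185)) = -2 + (¼)/(-116) = -2 + (¼)*(-1/116) = -2 - 1/464 = -929/464 ≈ -2.0022)
G - 1*(-16796) = -929/464 - 1*(-16796) = -929/464 + 16796 = 7792415/464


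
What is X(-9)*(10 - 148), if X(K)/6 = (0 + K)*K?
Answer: -67068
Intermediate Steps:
X(K) = 6*K² (X(K) = 6*((0 + K)*K) = 6*(K*K) = 6*K²)
X(-9)*(10 - 148) = (6*(-9)²)*(10 - 148) = (6*81)*(-138) = 486*(-138) = -67068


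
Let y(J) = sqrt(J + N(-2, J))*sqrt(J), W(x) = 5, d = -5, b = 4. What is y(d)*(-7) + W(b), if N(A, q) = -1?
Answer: 5 + 7*sqrt(30) ≈ 43.341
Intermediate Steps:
y(J) = sqrt(J)*sqrt(-1 + J) (y(J) = sqrt(J - 1)*sqrt(J) = sqrt(-1 + J)*sqrt(J) = sqrt(J)*sqrt(-1 + J))
y(d)*(-7) + W(b) = (sqrt(-5)*sqrt(-1 - 5))*(-7) + 5 = ((I*sqrt(5))*sqrt(-6))*(-7) + 5 = ((I*sqrt(5))*(I*sqrt(6)))*(-7) + 5 = -sqrt(30)*(-7) + 5 = 7*sqrt(30) + 5 = 5 + 7*sqrt(30)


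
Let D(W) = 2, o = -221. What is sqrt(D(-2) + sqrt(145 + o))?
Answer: sqrt(2 + 2*I*sqrt(19)) ≈ 2.3393 + 1.8634*I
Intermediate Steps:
sqrt(D(-2) + sqrt(145 + o)) = sqrt(2 + sqrt(145 - 221)) = sqrt(2 + sqrt(-76)) = sqrt(2 + 2*I*sqrt(19))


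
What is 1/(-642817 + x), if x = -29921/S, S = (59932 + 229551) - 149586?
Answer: -139897/89928199770 ≈ -1.5557e-6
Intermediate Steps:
S = 139897 (S = 289483 - 149586 = 139897)
x = -29921/139897 ≈ -0.21388
1/(-642817 + x) = 1/(-642817 - 29921/139897) = 1/(-89928199770/139897) = -139897/89928199770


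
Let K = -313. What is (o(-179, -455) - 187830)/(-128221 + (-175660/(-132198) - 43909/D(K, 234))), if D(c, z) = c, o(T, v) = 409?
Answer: 3877550632527/2649832770346 ≈ 1.4633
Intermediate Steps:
(o(-179, -455) - 187830)/(-128221 + (-175660/(-132198) - 43909/D(K, 234))) = (409 - 187830)/(-128221 + (-175660/(-132198) - 43909/(-313))) = -187421/(-128221 + (-175660*(-1/132198) - 43909*(-1/313))) = -187421/(-128221 + (87830/66099 + 43909/313)) = -187421/(-128221 + 2929831781/20688987) = -187421/(-2649832770346/20688987) = -187421*(-20688987/2649832770346) = 3877550632527/2649832770346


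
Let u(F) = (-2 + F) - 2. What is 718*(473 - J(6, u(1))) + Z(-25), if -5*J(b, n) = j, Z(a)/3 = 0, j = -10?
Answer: 338178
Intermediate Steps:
u(F) = -4 + F
Z(a) = 0 (Z(a) = 3*0 = 0)
J(b, n) = 2 (J(b, n) = -⅕*(-10) = 2)
718*(473 - J(6, u(1))) + Z(-25) = 718*(473 - 1*2) + 0 = 718*(473 - 2) + 0 = 718*471 + 0 = 338178 + 0 = 338178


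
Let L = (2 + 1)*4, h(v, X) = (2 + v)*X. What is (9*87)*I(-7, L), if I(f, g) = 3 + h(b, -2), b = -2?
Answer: 2349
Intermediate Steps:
h(v, X) = X*(2 + v)
L = 12 (L = 3*4 = 12)
I(f, g) = 3 (I(f, g) = 3 - 2*(2 - 2) = 3 - 2*0 = 3 + 0 = 3)
(9*87)*I(-7, L) = (9*87)*3 = 783*3 = 2349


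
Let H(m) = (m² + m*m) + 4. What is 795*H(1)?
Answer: 4770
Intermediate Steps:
H(m) = 4 + 2*m² (H(m) = (m² + m²) + 4 = 2*m² + 4 = 4 + 2*m²)
795*H(1) = 795*(4 + 2*1²) = 795*(4 + 2*1) = 795*(4 + 2) = 795*6 = 4770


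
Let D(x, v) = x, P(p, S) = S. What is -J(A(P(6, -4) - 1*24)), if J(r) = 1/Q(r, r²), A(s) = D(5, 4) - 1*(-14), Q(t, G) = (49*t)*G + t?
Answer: -1/336110 ≈ -2.9752e-6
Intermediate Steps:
Q(t, G) = t + 49*G*t (Q(t, G) = 49*G*t + t = t + 49*G*t)
A(s) = 19 (A(s) = 5 - 1*(-14) = 5 + 14 = 19)
J(r) = 1/(r*(1 + 49*r²))
-J(A(P(6, -4) - 1*24)) = -1/(19 + 49*19³) = -1/(19 + 49*6859) = -1/(19 + 336091) = -1/336110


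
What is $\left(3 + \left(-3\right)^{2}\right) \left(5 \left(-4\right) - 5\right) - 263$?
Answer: $-563$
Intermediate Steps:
$\left(3 + \left(-3\right)^{2}\right) \left(5 \left(-4\right) - 5\right) - 263 = \left(3 + 9\right) \left(-20 - 5\right) - 263 = 12 \left(-25\right) - 263 = -300 - 263 = -563$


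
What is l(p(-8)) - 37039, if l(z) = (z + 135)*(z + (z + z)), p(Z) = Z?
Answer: -40087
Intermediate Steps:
l(z) = 3*z*(135 + z) (l(z) = (135 + z)*(z + 2*z) = (135 + z)*(3*z) = 3*z*(135 + z))
l(p(-8)) - 37039 = 3*(-8)*(135 - 8) - 37039 = 3*(-8)*127 - 37039 = -3048 - 37039 = -40087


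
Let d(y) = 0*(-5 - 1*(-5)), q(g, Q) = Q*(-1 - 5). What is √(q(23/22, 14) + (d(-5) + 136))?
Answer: 2*√13 ≈ 7.2111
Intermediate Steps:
q(g, Q) = -6*Q (q(g, Q) = Q*(-6) = -6*Q)
d(y) = 0 (d(y) = 0*(-5 + 5) = 0*0 = 0)
√(q(23/22, 14) + (d(-5) + 136)) = √(-6*14 + (0 + 136)) = √(-84 + 136) = √52 = 2*√13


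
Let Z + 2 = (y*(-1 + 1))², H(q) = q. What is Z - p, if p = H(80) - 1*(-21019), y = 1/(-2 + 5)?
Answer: -21101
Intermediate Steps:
y = ⅓ (y = 1/3 = ⅓ ≈ 0.33333)
p = 21099 (p = 80 - 1*(-21019) = 80 + 21019 = 21099)
Z = -2 (Z = -2 + ((-1 + 1)/3)² = -2 + ((⅓)*0)² = -2 + 0² = -2 + 0 = -2)
Z - p = -2 - 1*21099 = -2 - 21099 = -21101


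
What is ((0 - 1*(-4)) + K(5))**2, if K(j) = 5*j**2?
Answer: 16641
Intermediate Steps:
((0 - 1*(-4)) + K(5))**2 = ((0 - 1*(-4)) + 5*5**2)**2 = ((0 + 4) + 5*25)**2 = (4 + 125)**2 = 129**2 = 16641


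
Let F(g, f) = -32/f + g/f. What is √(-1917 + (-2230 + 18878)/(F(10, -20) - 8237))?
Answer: I*√1446303498133/27453 ≈ 43.807*I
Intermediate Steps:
√(-1917 + (-2230 + 18878)/(F(10, -20) - 8237)) = √(-1917 + (-2230 + 18878)/((-32 + 10)/(-20) - 8237)) = √(-1917 + 16648/(-1/20*(-22) - 8237)) = √(-1917 + 16648/(11/10 - 8237)) = √(-1917 + 16648/(-82359/10)) = √(-1917 + 16648*(-10/82359)) = √(-1917 - 166480/82359) = √(-158048683/82359) = I*√1446303498133/27453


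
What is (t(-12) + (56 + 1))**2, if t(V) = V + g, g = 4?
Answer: 2401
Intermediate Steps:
t(V) = 4 + V (t(V) = V + 4 = 4 + V)
(t(-12) + (56 + 1))**2 = ((4 - 12) + (56 + 1))**2 = (-8 + 57)**2 = 49**2 = 2401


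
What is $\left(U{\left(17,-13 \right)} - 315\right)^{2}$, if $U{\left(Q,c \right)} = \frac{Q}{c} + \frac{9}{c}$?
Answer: $100489$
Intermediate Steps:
$U{\left(Q,c \right)} = \frac{9}{c} + \frac{Q}{c}$
$\left(U{\left(17,-13 \right)} - 315\right)^{2} = \left(\frac{9 + 17}{-13} - 315\right)^{2} = \left(\left(- \frac{1}{13}\right) 26 - 315\right)^{2} = \left(-2 - 315\right)^{2} = \left(-317\right)^{2} = 100489$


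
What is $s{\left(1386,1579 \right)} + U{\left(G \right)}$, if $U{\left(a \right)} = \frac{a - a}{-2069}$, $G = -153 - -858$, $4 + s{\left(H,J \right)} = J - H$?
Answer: $189$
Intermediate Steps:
$s{\left(H,J \right)} = -4 + J - H$ ($s{\left(H,J \right)} = -4 - \left(H - J\right) = -4 + J - H$)
$G = 705$ ($G = -153 + 858 = 705$)
$U{\left(a \right)} = 0$ ($U{\left(a \right)} = 0 \left(- \frac{1}{2069}\right) = 0$)
$s{\left(1386,1579 \right)} + U{\left(G \right)} = \left(-4 + 1579 - 1386\right) + 0 = 189 + 0 = 189$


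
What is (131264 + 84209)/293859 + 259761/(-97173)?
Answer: -683888270/352532847 ≈ -1.9399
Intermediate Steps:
(131264 + 84209)/293859 + 259761/(-97173) = 215473*(1/293859) + 259761*(-1/97173) = 215473/293859 - 86587/32391 = -683888270/352532847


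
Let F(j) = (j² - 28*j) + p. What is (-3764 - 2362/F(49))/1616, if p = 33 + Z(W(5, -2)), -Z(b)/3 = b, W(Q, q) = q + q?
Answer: -2022449/867792 ≈ -2.3306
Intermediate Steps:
W(Q, q) = 2*q
Z(b) = -3*b
p = 45 (p = 33 - 6*(-2) = 33 - 3*(-4) = 33 + 12 = 45)
F(j) = 45 + j² - 28*j (F(j) = (j² - 28*j) + 45 = 45 + j² - 28*j)
(-3764 - 2362/F(49))/1616 = (-3764 - 2362/(45 + 49² - 28*49))/1616 = (-3764 - 2362/(45 + 2401 - 1372))*(1/1616) = (-3764 - 2362/1074)*(1/1616) = (-3764 - 1*1181/537)*(1/1616) = (-3764 - 1181/537)*(1/1616) = -2022449/537*1/1616 = -2022449/867792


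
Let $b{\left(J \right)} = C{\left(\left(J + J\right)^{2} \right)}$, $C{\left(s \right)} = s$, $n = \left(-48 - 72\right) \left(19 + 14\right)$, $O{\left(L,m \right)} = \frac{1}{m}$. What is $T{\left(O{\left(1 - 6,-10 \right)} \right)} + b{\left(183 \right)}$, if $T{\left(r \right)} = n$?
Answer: $129996$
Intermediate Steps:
$n = -3960$ ($n = \left(-120\right) 33 = -3960$)
$b{\left(J \right)} = 4 J^{2}$ ($b{\left(J \right)} = \left(J + J\right)^{2} = \left(2 J\right)^{2} = 4 J^{2}$)
$T{\left(r \right)} = -3960$
$T{\left(O{\left(1 - 6,-10 \right)} \right)} + b{\left(183 \right)} = -3960 + 4 \cdot 183^{2} = -3960 + 4 \cdot 33489 = -3960 + 133956 = 129996$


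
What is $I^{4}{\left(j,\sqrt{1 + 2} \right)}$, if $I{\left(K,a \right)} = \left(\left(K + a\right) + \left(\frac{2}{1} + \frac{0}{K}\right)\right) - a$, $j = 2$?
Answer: $256$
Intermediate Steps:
$I{\left(K,a \right)} = 2 + K$ ($I{\left(K,a \right)} = \left(\left(K + a\right) + \left(2 \cdot 1 + 0\right)\right) - a = \left(\left(K + a\right) + \left(2 + 0\right)\right) - a = \left(\left(K + a\right) + 2\right) - a = \left(2 + K + a\right) - a = 2 + K$)
$I^{4}{\left(j,\sqrt{1 + 2} \right)} = \left(2 + 2\right)^{4} = 4^{4} = 256$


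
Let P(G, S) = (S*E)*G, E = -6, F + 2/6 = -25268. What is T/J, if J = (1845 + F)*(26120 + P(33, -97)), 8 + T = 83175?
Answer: -249501/3185058020 ≈ -7.8335e-5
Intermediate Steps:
F = -75805/3 (F = -1/3 - 25268 = -75805/3 ≈ -25268.)
P(G, S) = -6*G*S (P(G, S) = (S*(-6))*G = (-6*S)*G = -6*G*S)
T = 83167 (T = -8 + 83175 = 83167)
J = -3185058020/3 (J = (1845 - 75805/3)*(26120 - 6*33*(-97)) = -70270*(26120 + 19206)/3 = -70270/3*45326 = -3185058020/3 ≈ -1.0617e+9)
T/J = 83167/(-3185058020/3) = 83167*(-3/3185058020) = -249501/3185058020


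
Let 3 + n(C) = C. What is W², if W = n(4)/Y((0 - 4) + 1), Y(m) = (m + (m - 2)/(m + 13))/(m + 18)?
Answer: 900/49 ≈ 18.367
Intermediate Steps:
n(C) = -3 + C
Y(m) = (m + (-2 + m)/(13 + m))/(18 + m)
W = -30/7 (W = (-3 + 4)/(((-2 + ((0 - 4) + 1)² + 14*((0 - 4) + 1))/(234 + ((0 - 4) + 1)² + 31*((0 - 4) + 1)))) = 1/((-2 + (-4 + 1)² + 14*(-4 + 1))/(234 + (-4 + 1)² + 31*(-4 + 1))) = 1/((-2 + (-3)² + 14*(-3))/(234 + (-3)² + 31*(-3))) = 1/((-2 + 9 - 42)/(234 + 9 - 93)) = 1/(-35/150) = 1/((1/150)*(-35)) = 1/(-7/30) = 1*(-30/7) = -30/7 ≈ -4.2857)
W² = (-30/7)² = 900/49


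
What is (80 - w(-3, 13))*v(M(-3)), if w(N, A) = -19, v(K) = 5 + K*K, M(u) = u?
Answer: 1386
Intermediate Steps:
v(K) = 5 + K²
(80 - w(-3, 13))*v(M(-3)) = (80 - 1*(-19))*(5 + (-3)²) = (80 + 19)*(5 + 9) = 99*14 = 1386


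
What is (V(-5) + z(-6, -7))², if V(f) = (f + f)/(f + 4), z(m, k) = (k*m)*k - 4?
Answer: 82944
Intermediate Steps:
z(m, k) = -4 + m*k² (z(m, k) = m*k² - 4 = -4 + m*k²)
V(f) = 2*f/(4 + f) (V(f) = (2*f)/(4 + f) = 2*f/(4 + f))
(V(-5) + z(-6, -7))² = (2*(-5)/(4 - 5) + (-4 - 6*(-7)²))² = (2*(-5)/(-1) + (-4 - 6*49))² = (2*(-5)*(-1) + (-4 - 294))² = (10 - 298)² = (-288)² = 82944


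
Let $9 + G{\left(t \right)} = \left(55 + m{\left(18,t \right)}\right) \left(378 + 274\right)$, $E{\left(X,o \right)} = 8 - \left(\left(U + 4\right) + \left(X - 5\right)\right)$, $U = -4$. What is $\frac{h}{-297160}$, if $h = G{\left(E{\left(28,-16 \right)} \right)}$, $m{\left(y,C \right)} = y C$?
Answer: $\frac{140189}{297160} \approx 0.47176$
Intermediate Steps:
$m{\left(y,C \right)} = C y$
$E{\left(X,o \right)} = 13 - X$ ($E{\left(X,o \right)} = 8 - \left(\left(-4 + 4\right) + \left(X - 5\right)\right) = 8 - \left(0 + \left(X - 5\right)\right) = 8 - \left(0 + \left(-5 + X\right)\right) = 8 - \left(-5 + X\right) = 13 - X$)
$G{\left(t \right)} = 35851 + 11736 t$ ($G{\left(t \right)} = -9 + \left(55 + t 18\right) \left(378 + 274\right) = -9 + \left(55 + 18 t\right) 652 = -9 + \left(35860 + 11736 t\right) = 35851 + 11736 t$)
$h = -140189$ ($h = 35851 + 11736 \left(13 - 28\right) = 35851 + 11736 \left(-15\right) = 35851 - 176040 = -140189$)
$\frac{h}{-297160} = - \frac{140189}{-297160} = \left(-140189\right) \left(- \frac{1}{297160}\right) = \frac{140189}{297160}$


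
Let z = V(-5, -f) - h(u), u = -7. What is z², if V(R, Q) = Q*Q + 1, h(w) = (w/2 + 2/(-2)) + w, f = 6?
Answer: 9409/4 ≈ 2352.3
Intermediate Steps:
h(w) = -1 + 3*w/2 (h(w) = (w*(½) + 2*(-½)) + w = (w/2 - 1) + w = (-1 + w/2) + w = -1 + 3*w/2)
V(R, Q) = 1 + Q² (V(R, Q) = Q² + 1 = 1 + Q²)
z = 97/2 (z = (1 + (-1*6)²) - (-1 + (3/2)*(-7)) = (1 + (-6)²) - (-1 - 21/2) = (1 + 36) - 1*(-23/2) = 37 + 23/2 = 97/2 ≈ 48.500)
z² = (97/2)² = 9409/4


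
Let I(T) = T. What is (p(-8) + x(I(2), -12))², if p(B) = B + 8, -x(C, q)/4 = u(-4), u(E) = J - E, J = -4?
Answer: 0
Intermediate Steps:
u(E) = -4 - E
x(C, q) = 0 (x(C, q) = -4*(-4 - 1*(-4)) = -4*(-4 + 4) = -4*0 = 0)
p(B) = 8 + B
(p(-8) + x(I(2), -12))² = ((8 - 8) + 0)² = (0 + 0)² = 0² = 0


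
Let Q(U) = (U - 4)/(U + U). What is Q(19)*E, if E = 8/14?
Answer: 30/133 ≈ 0.22556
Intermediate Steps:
Q(U) = (-4 + U)/(2*U) (Q(U) = (-4 + U)/((2*U)) = (-4 + U)*(1/(2*U)) = (-4 + U)/(2*U))
E = 4/7 (E = 8*(1/14) = 4/7 ≈ 0.57143)
Q(19)*E = ((½)*(-4 + 19)/19)*(4/7) = ((½)*(1/19)*15)*(4/7) = (15/38)*(4/7) = 30/133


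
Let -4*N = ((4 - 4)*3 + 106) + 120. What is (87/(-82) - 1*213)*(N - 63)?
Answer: 4195167/164 ≈ 25580.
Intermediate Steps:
N = -113/2 (N = -(((4 - 4)*3 + 106) + 120)/4 = -((0*3 + 106) + 120)/4 = -((0 + 106) + 120)/4 = -(106 + 120)/4 = -¼*226 = -113/2 ≈ -56.500)
(87/(-82) - 1*213)*(N - 63) = (87/(-82) - 1*213)*(-113/2 - 63) = (87*(-1/82) - 213)*(-239/2) = (-87/82 - 213)*(-239/2) = -17553/82*(-239/2) = 4195167/164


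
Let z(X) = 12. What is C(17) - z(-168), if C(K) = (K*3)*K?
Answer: 855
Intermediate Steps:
C(K) = 3*K² (C(K) = (3*K)*K = 3*K²)
C(17) - z(-168) = 3*17² - 1*12 = 3*289 - 12 = 867 - 12 = 855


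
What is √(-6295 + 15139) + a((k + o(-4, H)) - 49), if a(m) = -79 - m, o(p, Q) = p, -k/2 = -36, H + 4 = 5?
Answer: -98 + 2*√2211 ≈ -3.9575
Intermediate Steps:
H = 1 (H = -4 + 5 = 1)
k = 72 (k = -2*(-36) = 72)
√(-6295 + 15139) + a((k + o(-4, H)) - 49) = √(-6295 + 15139) + (-79 - ((72 - 4) - 49)) = √8844 + (-79 - (68 - 49)) = 2*√2211 + (-79 - 1*19) = 2*√2211 + (-79 - 19) = 2*√2211 - 98 = -98 + 2*√2211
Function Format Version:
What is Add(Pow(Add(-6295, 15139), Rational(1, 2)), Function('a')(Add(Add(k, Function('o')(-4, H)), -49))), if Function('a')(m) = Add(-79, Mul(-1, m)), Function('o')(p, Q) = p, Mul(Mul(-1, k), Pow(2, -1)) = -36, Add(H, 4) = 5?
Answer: Add(-98, Mul(2, Pow(2211, Rational(1, 2)))) ≈ -3.9575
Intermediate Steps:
H = 1 (H = Add(-4, 5) = 1)
k = 72 (k = Mul(-2, -36) = 72)
Add(Pow(Add(-6295, 15139), Rational(1, 2)), Function('a')(Add(Add(k, Function('o')(-4, H)), -49))) = Add(Pow(Add(-6295, 15139), Rational(1, 2)), Add(-79, Mul(-1, Add(Add(72, -4), -49)))) = Add(Pow(8844, Rational(1, 2)), Add(-79, Mul(-1, Add(68, -49)))) = Add(Mul(2, Pow(2211, Rational(1, 2))), Add(-79, Mul(-1, 19))) = Add(Mul(2, Pow(2211, Rational(1, 2))), Add(-79, -19)) = Add(Mul(2, Pow(2211, Rational(1, 2))), -98) = Add(-98, Mul(2, Pow(2211, Rational(1, 2))))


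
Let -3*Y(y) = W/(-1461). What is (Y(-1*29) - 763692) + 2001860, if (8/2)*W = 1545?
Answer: 7235854307/5844 ≈ 1.2382e+6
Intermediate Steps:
W = 1545/4 (W = (¼)*1545 = 1545/4 ≈ 386.25)
Y(y) = 515/5844 (Y(y) = -515/(4*(-1461)) = -515*(-1)/(4*1461) = -⅓*(-515/1948) = 515/5844)
(Y(-1*29) - 763692) + 2001860 = (515/5844 - 763692) + 2001860 = -4463015533/5844 + 2001860 = 7235854307/5844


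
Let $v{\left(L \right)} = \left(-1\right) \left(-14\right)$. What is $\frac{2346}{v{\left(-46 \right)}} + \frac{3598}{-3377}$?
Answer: $\frac{3936035}{23639} \approx 166.51$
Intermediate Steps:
$v{\left(L \right)} = 14$
$\frac{2346}{v{\left(-46 \right)}} + \frac{3598}{-3377} = \frac{2346}{14} + \frac{3598}{-3377} = 2346 \cdot \frac{1}{14} + 3598 \left(- \frac{1}{3377}\right) = \frac{1173}{7} - \frac{3598}{3377} = \frac{3936035}{23639}$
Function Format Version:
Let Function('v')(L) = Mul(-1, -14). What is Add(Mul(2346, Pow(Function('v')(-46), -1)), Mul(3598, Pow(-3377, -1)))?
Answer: Rational(3936035, 23639) ≈ 166.51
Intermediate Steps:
Function('v')(L) = 14
Add(Mul(2346, Pow(Function('v')(-46), -1)), Mul(3598, Pow(-3377, -1))) = Add(Mul(2346, Pow(14, -1)), Mul(3598, Pow(-3377, -1))) = Add(Mul(2346, Rational(1, 14)), Mul(3598, Rational(-1, 3377))) = Add(Rational(1173, 7), Rational(-3598, 3377)) = Rational(3936035, 23639)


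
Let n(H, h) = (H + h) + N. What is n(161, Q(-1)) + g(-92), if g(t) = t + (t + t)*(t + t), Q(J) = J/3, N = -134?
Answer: 101372/3 ≈ 33791.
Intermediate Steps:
Q(J) = J/3 (Q(J) = J*(1/3) = J/3)
g(t) = t + 4*t**2 (g(t) = t + (2*t)*(2*t) = t + 4*t**2)
n(H, h) = -134 + H + h (n(H, h) = (H + h) - 134 = -134 + H + h)
n(161, Q(-1)) + g(-92) = (-134 + 161 + (1/3)*(-1)) - 92*(1 + 4*(-92)) = (-134 + 161 - 1/3) - 92*(1 - 368) = 80/3 - 92*(-367) = 80/3 + 33764 = 101372/3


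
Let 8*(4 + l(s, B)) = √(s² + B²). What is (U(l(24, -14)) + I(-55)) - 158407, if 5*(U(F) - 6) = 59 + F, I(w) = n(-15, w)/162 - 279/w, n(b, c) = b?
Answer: -470403509/2970 + √193/20 ≈ -1.5838e+5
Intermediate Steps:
l(s, B) = -4 + √(B² + s²)/8 (l(s, B) = -4 + √(s² + B²)/8 = -4 + √(B² + s²)/8)
I(w) = -5/54 - 279/w (I(w) = -15/162 - 279/w = -15*1/162 - 279/w = -5/54 - 279/w)
U(F) = 89/5 + F/5 (U(F) = 6 + (59 + F)/5 = 6 + (59/5 + F/5) = 89/5 + F/5)
(U(l(24, -14)) + I(-55)) - 158407 = ((89/5 + (-4 + √((-14)² + 24²)/8)/5) + (-5/54 - 279/(-55))) - 158407 = ((89/5 + (-4 + √(196 + 576)/8)/5) + (-5/54 - 279*(-1/55))) - 158407 = ((89/5 + (-4 + √772/8)/5) + (-5/54 + 279/55)) - 158407 = ((89/5 + (-4 + (2*√193)/8)/5) + 14791/2970) - 158407 = ((89/5 + (-4 + √193/4)/5) + 14791/2970) - 158407 = ((89/5 + (-⅘ + √193/20)) + 14791/2970) - 158407 = ((17 + √193/20) + 14791/2970) - 158407 = (65281/2970 + √193/20) - 158407 = -470403509/2970 + √193/20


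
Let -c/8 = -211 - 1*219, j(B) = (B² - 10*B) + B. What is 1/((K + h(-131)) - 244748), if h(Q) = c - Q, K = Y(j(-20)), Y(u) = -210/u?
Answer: -58/13988287 ≈ -4.1463e-6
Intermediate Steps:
j(B) = B² - 9*B
c = 3440 (c = -8*(-211 - 1*219) = -8*(-211 - 219) = -8*(-430) = 3440)
K = -21/58 (K = -210*(-1/(20*(-9 - 20))) = -210/((-20*(-29))) = -210/580 = -210*1/580 = -21/58 ≈ -0.36207)
h(Q) = 3440 - Q
1/((K + h(-131)) - 244748) = 1/((-21/58 + (3440 - 1*(-131))) - 244748) = 1/((-21/58 + (3440 + 131)) - 244748) = 1/((-21/58 + 3571) - 244748) = 1/(207097/58 - 244748) = 1/(-13988287/58) = -58/13988287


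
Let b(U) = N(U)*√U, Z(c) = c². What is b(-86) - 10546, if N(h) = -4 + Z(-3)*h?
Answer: -10546 - 778*I*√86 ≈ -10546.0 - 7214.9*I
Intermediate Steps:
N(h) = -4 + 9*h (N(h) = -4 + (-3)²*h = -4 + 9*h)
b(U) = √U*(-4 + 9*U) (b(U) = (-4 + 9*U)*√U = √U*(-4 + 9*U))
b(-86) - 10546 = √(-86)*(-4 + 9*(-86)) - 10546 = (I*√86)*(-4 - 774) - 10546 = (I*√86)*(-778) - 10546 = -778*I*√86 - 10546 = -10546 - 778*I*√86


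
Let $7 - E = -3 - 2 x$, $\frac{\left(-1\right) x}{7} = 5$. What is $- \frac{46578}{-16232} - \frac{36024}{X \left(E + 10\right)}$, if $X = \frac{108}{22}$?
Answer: $\frac{273246577}{1826100} \approx 149.63$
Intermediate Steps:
$x = -35$ ($x = \left(-7\right) 5 = -35$)
$E = -60$ ($E = 7 - \left(-3 - -70\right) = 7 - \left(-3 + 70\right) = 7 - 67 = -60$)
$X = \frac{54}{11}$ ($X = 108 \cdot \frac{1}{22} = \frac{54}{11} \approx 4.9091$)
$- \frac{46578}{-16232} - \frac{36024}{X \left(E + 10\right)} = - \frac{46578}{-16232} - \frac{36024}{\frac{54}{11} \left(-60 + 10\right)} = \left(-46578\right) \left(- \frac{1}{16232}\right) - \frac{36024}{\frac{54}{11} \left(-50\right)} = \frac{23289}{8116} - \frac{36024}{- \frac{2700}{11}} = \frac{23289}{8116} - - \frac{33022}{225} = \frac{23289}{8116} + \frac{33022}{225} = \frac{273246577}{1826100}$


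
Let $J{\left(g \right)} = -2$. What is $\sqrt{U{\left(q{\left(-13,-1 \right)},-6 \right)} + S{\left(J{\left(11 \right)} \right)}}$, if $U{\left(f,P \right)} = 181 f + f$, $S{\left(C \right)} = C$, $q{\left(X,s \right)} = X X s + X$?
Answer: $i \sqrt{33126} \approx 182.01 i$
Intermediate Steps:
$q{\left(X,s \right)} = X + s X^{2}$ ($q{\left(X,s \right)} = X^{2} s + X = s X^{2} + X = X + s X^{2}$)
$U{\left(f,P \right)} = 182 f$
$\sqrt{U{\left(q{\left(-13,-1 \right)},-6 \right)} + S{\left(J{\left(11 \right)} \right)}} = \sqrt{182 \left(- 13 \left(1 - -13\right)\right) - 2} = \sqrt{182 \left(- 13 \left(1 + 13\right)\right) - 2} = \sqrt{182 \left(\left(-13\right) 14\right) - 2} = \sqrt{182 \left(-182\right) - 2} = \sqrt{-33124 - 2} = \sqrt{-33126} = i \sqrt{33126}$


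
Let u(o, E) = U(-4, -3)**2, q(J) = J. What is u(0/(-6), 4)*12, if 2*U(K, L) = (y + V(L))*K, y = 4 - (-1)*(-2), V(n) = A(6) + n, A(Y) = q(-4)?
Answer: 1200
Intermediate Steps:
A(Y) = -4
V(n) = -4 + n
y = 2 (y = 4 - 1*2 = 4 - 2 = 2)
U(K, L) = K*(-2 + L)/2 (U(K, L) = ((2 + (-4 + L))*K)/2 = ((-2 + L)*K)/2 = (K*(-2 + L))/2 = K*(-2 + L)/2)
u(o, E) = 100 (u(o, E) = ((1/2)*(-4)*(-2 - 3))**2 = ((1/2)*(-4)*(-5))**2 = 10**2 = 100)
u(0/(-6), 4)*12 = 100*12 = 1200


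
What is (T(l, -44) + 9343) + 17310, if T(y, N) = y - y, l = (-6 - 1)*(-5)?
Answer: 26653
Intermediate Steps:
l = 35 (l = -7*(-5) = 35)
T(y, N) = 0
(T(l, -44) + 9343) + 17310 = (0 + 9343) + 17310 = 9343 + 17310 = 26653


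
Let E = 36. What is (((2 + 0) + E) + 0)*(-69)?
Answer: -2622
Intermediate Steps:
(((2 + 0) + E) + 0)*(-69) = (((2 + 0) + 36) + 0)*(-69) = ((2 + 36) + 0)*(-69) = (38 + 0)*(-69) = 38*(-69) = -2622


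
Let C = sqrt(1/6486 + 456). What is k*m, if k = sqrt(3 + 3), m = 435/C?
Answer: 2610*sqrt(3197183977)/2957617 ≈ 49.898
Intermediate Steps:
C = sqrt(19183103862)/6486 (C = sqrt(1/6486 + 456) = sqrt(2957617/6486) = sqrt(19183103862)/6486 ≈ 21.354)
m = 435*sqrt(19183103862)/2957617 (m = 435/((sqrt(19183103862)/6486)) = 435*(sqrt(19183103862)/2957617) = 435*sqrt(19183103862)/2957617 ≈ 20.371)
k = sqrt(6) ≈ 2.4495
k*m = sqrt(6)*(435*sqrt(19183103862)/2957617) = 2610*sqrt(3197183977)/2957617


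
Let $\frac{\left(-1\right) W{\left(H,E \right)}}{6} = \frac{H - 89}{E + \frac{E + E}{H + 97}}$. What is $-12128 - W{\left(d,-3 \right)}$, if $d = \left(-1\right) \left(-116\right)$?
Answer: $- \frac{2619022}{215} \approx -12182.0$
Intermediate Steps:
$d = 116$
$W{\left(H,E \right)} = - \frac{6 \left(-89 + H\right)}{E + \frac{2 E}{97 + H}}$ ($W{\left(H,E \right)} = - 6 \frac{H - 89}{E + \frac{E + E}{H + 97}} = - 6 \frac{-89 + H}{E + \frac{2 E}{97 + H}} = - \frac{6 \left(-89 + H\right)}{E + \frac{2 E}{97 + H}}$)
$-12128 - W{\left(d,-3 \right)} = -12128 - \frac{6 \left(8633 - 116^{2} - 928\right)}{\left(-3\right) \left(99 + 116\right)} = -12128 - 6 \left(- \frac{1}{3}\right) \frac{1}{215} \left(8633 - 13456 - 928\right) = -12128 - 6 \left(- \frac{1}{3}\right) \frac{1}{215} \left(-5751\right) = -12128 - \frac{11502}{215} = - \frac{2619022}{215}$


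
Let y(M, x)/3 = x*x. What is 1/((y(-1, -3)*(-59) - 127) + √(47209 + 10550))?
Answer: -1720/2900641 - √57759/2900641 ≈ -0.00067583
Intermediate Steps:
y(M, x) = 3*x² (y(M, x) = 3*(x*x) = 3*x²)
1/((y(-1, -3)*(-59) - 127) + √(47209 + 10550)) = 1/(((3*(-3)²)*(-59) - 127) + √(47209 + 10550)) = 1/(((3*9)*(-59) - 127) + √57759) = 1/((27*(-59) - 127) + √57759) = 1/((-1593 - 127) + √57759) = 1/(-1720 + √57759)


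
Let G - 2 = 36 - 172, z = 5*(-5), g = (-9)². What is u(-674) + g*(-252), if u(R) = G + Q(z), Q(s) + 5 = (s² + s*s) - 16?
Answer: -19317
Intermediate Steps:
g = 81
z = -25
G = -134 (G = 2 + (36 - 172) = 2 - 136 = -134)
Q(s) = -21 + 2*s² (Q(s) = -5 + ((s² + s*s) - 16) = -5 + ((s² + s²) - 16) = -5 + (2*s² - 16) = -5 + (-16 + 2*s²) = -21 + 2*s²)
u(R) = 1095 (u(R) = -134 + (-21 + 2*(-25)²) = -134 + (-21 + 2*625) = -134 + (-21 + 1250) = -134 + 1229 = 1095)
u(-674) + g*(-252) = 1095 + 81*(-252) = 1095 - 20412 = -19317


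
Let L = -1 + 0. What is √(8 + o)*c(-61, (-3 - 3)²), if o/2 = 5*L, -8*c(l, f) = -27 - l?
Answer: -17*I*√2/4 ≈ -6.0104*I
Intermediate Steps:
L = -1
c(l, f) = 27/8 + l/8 (c(l, f) = -(-27 - l)/8 = 27/8 + l/8)
o = -10 (o = 2*(5*(-1)) = 2*(-5) = -10)
√(8 + o)*c(-61, (-3 - 3)²) = √(8 - 10)*(27/8 + (⅛)*(-61)) = √(-2)*(27/8 - 61/8) = (I*√2)*(-17/4) = -17*I*√2/4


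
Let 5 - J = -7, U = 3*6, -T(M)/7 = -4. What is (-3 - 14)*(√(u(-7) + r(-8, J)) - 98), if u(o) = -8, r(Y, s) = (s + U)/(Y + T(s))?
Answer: 1666 - 17*I*√26/2 ≈ 1666.0 - 43.342*I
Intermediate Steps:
T(M) = 28 (T(M) = -7*(-4) = 28)
U = 18
J = 12 (J = 5 - 1*(-7) = 5 + 7 = 12)
r(Y, s) = (18 + s)/(28 + Y) (r(Y, s) = (s + 18)/(Y + 28) = (18 + s)/(28 + Y))
(-3 - 14)*(√(u(-7) + r(-8, J)) - 98) = (-3 - 14)*(√(-8 + (18 + 12)/(28 - 8)) - 98) = -17*(√(-8 + 30/20) - 98) = -17*(√(-8 + (1/20)*30) - 98) = -17*(√(-8 + 3/2) - 98) = -17*(√(-13/2) - 98) = -17*(I*√26/2 - 98) = -17*(-98 + I*√26/2) = 1666 - 17*I*√26/2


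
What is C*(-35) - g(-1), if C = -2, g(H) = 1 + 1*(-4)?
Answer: 73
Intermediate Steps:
g(H) = -3 (g(H) = 1 - 4 = -3)
C*(-35) - g(-1) = -2*(-35) - 1*(-3) = 70 + 3 = 73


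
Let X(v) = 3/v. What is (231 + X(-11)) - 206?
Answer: 272/11 ≈ 24.727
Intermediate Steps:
(231 + X(-11)) - 206 = (231 + 3/(-11)) - 206 = (231 + 3*(-1/11)) - 206 = (231 - 3/11) - 206 = 2538/11 - 206 = 272/11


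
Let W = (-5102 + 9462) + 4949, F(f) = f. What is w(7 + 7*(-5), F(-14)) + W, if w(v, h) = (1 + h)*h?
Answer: 9491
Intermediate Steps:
w(v, h) = h*(1 + h)
W = 9309 (W = 4360 + 4949 = 9309)
w(7 + 7*(-5), F(-14)) + W = -14*(1 - 14) + 9309 = -14*(-13) + 9309 = 182 + 9309 = 9491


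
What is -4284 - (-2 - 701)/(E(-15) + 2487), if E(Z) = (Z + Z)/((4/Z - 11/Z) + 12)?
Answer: -1990296335/464619 ≈ -4283.7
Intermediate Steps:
E(Z) = 2*Z/(12 - 7/Z) (E(Z) = (2*Z)/(-7/Z + 12) = (2*Z)/(12 - 7/Z) = 2*Z/(12 - 7/Z))
-4284 - (-2 - 701)/(E(-15) + 2487) = -4284 - (-2 - 701)/(2*(-15)²/(-7 + 12*(-15)) + 2487) = -4284 - (-703)/(2*225/(-7 - 180) + 2487) = -4284 - (-703)/(2*225/(-187) + 2487) = -4284 - (-703)/(2*225*(-1/187) + 2487) = -4284 - (-703)/(-450/187 + 2487) = -4284 - (-703)/464619/187 = -4284 - (-703)*187/464619 = -4284 - 1*(-131461/464619) = -4284 + 131461/464619 = -1990296335/464619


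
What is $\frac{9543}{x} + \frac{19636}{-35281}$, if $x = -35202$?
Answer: $- \frac{342637685}{413987254} \approx -0.82765$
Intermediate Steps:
$\frac{9543}{x} + \frac{19636}{-35281} = \frac{9543}{-35202} + \frac{19636}{-35281} = 9543 \left(- \frac{1}{35202}\right) + 19636 \left(- \frac{1}{35281}\right) = - \frac{3181}{11734} - \frac{19636}{35281} = - \frac{342637685}{413987254}$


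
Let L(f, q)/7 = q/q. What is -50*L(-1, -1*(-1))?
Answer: -350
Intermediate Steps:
L(f, q) = 7 (L(f, q) = 7*(q/q) = 7*1 = 7)
-50*L(-1, -1*(-1)) = -50*7 = -350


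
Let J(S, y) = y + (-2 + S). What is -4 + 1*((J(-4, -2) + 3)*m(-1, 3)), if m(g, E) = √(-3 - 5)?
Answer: -4 - 10*I*√2 ≈ -4.0 - 14.142*I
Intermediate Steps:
J(S, y) = -2 + S + y
m(g, E) = 2*I*√2 (m(g, E) = √(-8) = 2*I*√2)
-4 + 1*((J(-4, -2) + 3)*m(-1, 3)) = -4 + 1*(((-2 - 4 - 2) + 3)*(2*I*√2)) = -4 + 1*((-8 + 3)*(2*I*√2)) = -4 + 1*(-10*I*√2) = -4 - 10*I*√2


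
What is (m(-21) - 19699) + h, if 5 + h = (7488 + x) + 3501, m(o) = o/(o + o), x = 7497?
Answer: -2435/2 ≈ -1217.5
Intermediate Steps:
m(o) = ½ (m(o) = o/((2*o)) = (1/(2*o))*o = ½)
h = 18481 (h = -5 + ((7488 + 7497) + 3501) = -5 + (14985 + 3501) = -5 + 18486 = 18481)
(m(-21) - 19699) + h = (½ - 19699) + 18481 = -39397/2 + 18481 = -2435/2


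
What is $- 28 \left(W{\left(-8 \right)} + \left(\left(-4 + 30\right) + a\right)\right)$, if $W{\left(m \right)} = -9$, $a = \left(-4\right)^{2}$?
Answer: $-924$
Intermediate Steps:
$a = 16$
$- 28 \left(W{\left(-8 \right)} + \left(\left(-4 + 30\right) + a\right)\right) = - 28 \left(-9 + \left(\left(-4 + 30\right) + 16\right)\right) = - 28 \left(-9 + \left(26 + 16\right)\right) = - 28 \left(-9 + 42\right) = \left(-28\right) 33 = -924$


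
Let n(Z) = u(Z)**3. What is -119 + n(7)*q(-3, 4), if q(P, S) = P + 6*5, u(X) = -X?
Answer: -9380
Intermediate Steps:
n(Z) = -Z**3 (n(Z) = (-Z)**3 = -Z**3)
q(P, S) = 30 + P (q(P, S) = P + 30 = 30 + P)
-119 + n(7)*q(-3, 4) = -119 + (-1*7**3)*(30 - 3) = -119 - 1*343*27 = -119 - 343*27 = -119 - 9261 = -9380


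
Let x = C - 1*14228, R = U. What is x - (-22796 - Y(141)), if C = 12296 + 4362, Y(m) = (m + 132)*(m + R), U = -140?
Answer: 25499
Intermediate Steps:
R = -140
Y(m) = (-140 + m)*(132 + m) (Y(m) = (m + 132)*(m - 140) = (132 + m)*(-140 + m) = (-140 + m)*(132 + m))
C = 16658
x = 2430 (x = 16658 - 1*14228 = 16658 - 14228 = 2430)
x - (-22796 - Y(141)) = 2430 - (-22796 - (-18480 + 141**2 - 8*141)) = 2430 - (-22796 - (-18480 + 19881 - 1128)) = 2430 - (-22796 - 1*273) = 2430 - (-22796 - 273) = 2430 - 1*(-23069) = 2430 + 23069 = 25499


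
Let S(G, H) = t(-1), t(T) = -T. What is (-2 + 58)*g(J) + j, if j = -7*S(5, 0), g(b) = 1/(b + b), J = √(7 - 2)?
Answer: -7 + 28*√5/5 ≈ 5.5220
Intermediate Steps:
S(G, H) = 1 (S(G, H) = -1*(-1) = 1)
J = √5 ≈ 2.2361
g(b) = 1/(2*b)
j = -7 (j = -7*1 = -7)
(-2 + 58)*g(J) + j = (-2 + 58)*(1/(2*(√5))) - 7 = 56*((√5/5)/2) - 7 = 56*(√5/10) - 7 = 28*√5/5 - 7 = -7 + 28*√5/5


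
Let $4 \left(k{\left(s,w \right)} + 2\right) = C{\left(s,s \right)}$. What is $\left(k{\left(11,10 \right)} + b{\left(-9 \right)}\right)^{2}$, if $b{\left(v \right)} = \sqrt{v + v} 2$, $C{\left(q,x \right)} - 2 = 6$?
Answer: $-72$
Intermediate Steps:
$C{\left(q,x \right)} = 8$ ($C{\left(q,x \right)} = 2 + 6 = 8$)
$k{\left(s,w \right)} = 0$ ($k{\left(s,w \right)} = -2 + \frac{1}{4} \cdot 8 = -2 + 2 = 0$)
$b{\left(v \right)} = 2 \sqrt{2} \sqrt{v}$ ($b{\left(v \right)} = \sqrt{2 v} 2 = \sqrt{2} \sqrt{v} 2 = 2 \sqrt{2} \sqrt{v}$)
$\left(k{\left(11,10 \right)} + b{\left(-9 \right)}\right)^{2} = \left(0 + 2 \sqrt{2} \sqrt{-9}\right)^{2} = \left(0 + 2 \sqrt{2} \cdot 3 i\right)^{2} = \left(0 + 6 i \sqrt{2}\right)^{2} = \left(6 i \sqrt{2}\right)^{2} = -72$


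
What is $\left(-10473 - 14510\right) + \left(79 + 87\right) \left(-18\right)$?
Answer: $-27971$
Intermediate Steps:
$\left(-10473 - 14510\right) + \left(79 + 87\right) \left(-18\right) = -24983 + 166 \left(-18\right) = -24983 - 2988 = -27971$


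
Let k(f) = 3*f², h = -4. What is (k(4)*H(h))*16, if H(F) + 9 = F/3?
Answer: -7936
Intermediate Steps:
H(F) = -9 + F/3
(k(4)*H(h))*16 = ((3*4²)*(-9 + (⅓)*(-4)))*16 = ((3*16)*(-9 - 4/3))*16 = (48*(-31/3))*16 = -496*16 = -7936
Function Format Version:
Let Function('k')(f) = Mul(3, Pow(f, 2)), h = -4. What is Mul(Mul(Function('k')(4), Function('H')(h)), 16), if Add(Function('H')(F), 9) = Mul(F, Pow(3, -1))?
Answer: -7936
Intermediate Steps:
Function('H')(F) = Add(-9, Mul(Rational(1, 3), F)) (Function('H')(F) = Add(-9, Mul(F, Pow(3, -1))) = Add(-9, Mul(F, Rational(1, 3))) = Add(-9, Mul(Rational(1, 3), F)))
Mul(Mul(Function('k')(4), Function('H')(h)), 16) = Mul(Mul(Mul(3, Pow(4, 2)), Add(-9, Mul(Rational(1, 3), -4))), 16) = Mul(Mul(Mul(3, 16), Add(-9, Rational(-4, 3))), 16) = Mul(Mul(48, Rational(-31, 3)), 16) = Mul(-496, 16) = -7936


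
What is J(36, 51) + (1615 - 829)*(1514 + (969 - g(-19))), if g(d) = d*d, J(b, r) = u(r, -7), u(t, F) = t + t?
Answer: 1667994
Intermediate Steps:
u(t, F) = 2*t
J(b, r) = 2*r
g(d) = d**2
J(36, 51) + (1615 - 829)*(1514 + (969 - g(-19))) = 2*51 + (1615 - 829)*(1514 + (969 - 1*(-19)**2)) = 102 + 786*(1514 + (969 - 1*361)) = 102 + 786*(1514 + (969 - 361)) = 102 + 786*(1514 + 608) = 102 + 786*2122 = 102 + 1667892 = 1667994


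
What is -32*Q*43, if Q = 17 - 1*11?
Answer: -8256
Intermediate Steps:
Q = 6 (Q = 17 - 11 = 6)
-32*Q*43 = -32*6*43 = -192*43 = -8256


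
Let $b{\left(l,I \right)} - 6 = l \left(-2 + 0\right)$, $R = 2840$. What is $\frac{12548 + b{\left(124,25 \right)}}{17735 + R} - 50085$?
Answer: $- \frac{1030486569}{20575} \approx -50084.0$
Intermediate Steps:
$b{\left(l,I \right)} = 6 - 2 l$ ($b{\left(l,I \right)} = 6 + l \left(-2 + 0\right) = 6 + l \left(-2\right) = 6 - 2 l$)
$\frac{12548 + b{\left(124,25 \right)}}{17735 + R} - 50085 = \frac{12548 + \left(6 - 248\right)}{17735 + 2840} - 50085 = \frac{12548 + \left(6 - 248\right)}{20575} - 50085 = \left(12548 - 242\right) \frac{1}{20575} - 50085 = 12306 \cdot \frac{1}{20575} - 50085 = \frac{12306}{20575} - 50085 = - \frac{1030486569}{20575}$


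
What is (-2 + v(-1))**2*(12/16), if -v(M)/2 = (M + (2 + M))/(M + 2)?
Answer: 3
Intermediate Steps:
v(M) = -2*(2 + 2*M)/(2 + M) (v(M) = -2*(M + (2 + M))/(M + 2) = -2*(2 + 2*M)/(2 + M))
(-2 + v(-1))**2*(12/16) = (-2 + 4*(-1 - 1*(-1))/(2 - 1))**2*(12/16) = (-2 + 4*(-1 + 1)/1)**2*(12*(1/16)) = (-2 + 4*1*0)**2*(3/4) = (-2 + 0)**2*(3/4) = (-2)**2*(3/4) = 4*(3/4) = 3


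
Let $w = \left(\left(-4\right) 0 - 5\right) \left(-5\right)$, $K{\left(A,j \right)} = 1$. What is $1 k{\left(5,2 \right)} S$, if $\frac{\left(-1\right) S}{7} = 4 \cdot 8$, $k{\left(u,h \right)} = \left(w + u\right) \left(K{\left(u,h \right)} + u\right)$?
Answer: $-40320$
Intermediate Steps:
$w = 25$ ($w = \left(0 - 5\right) \left(-5\right) = \left(-5\right) \left(-5\right) = 25$)
$k{\left(u,h \right)} = \left(1 + u\right) \left(25 + u\right)$ ($k{\left(u,h \right)} = \left(25 + u\right) \left(1 + u\right) = \left(1 + u\right) \left(25 + u\right)$)
$S = -224$ ($S = - 7 \cdot 4 \cdot 8 = \left(-7\right) 32 = -224$)
$1 k{\left(5,2 \right)} S = 1 \left(25 + 5^{2} + 26 \cdot 5\right) \left(-224\right) = 1 \left(25 + 25 + 130\right) \left(-224\right) = 1 \cdot 180 \left(-224\right) = 180 \left(-224\right) = -40320$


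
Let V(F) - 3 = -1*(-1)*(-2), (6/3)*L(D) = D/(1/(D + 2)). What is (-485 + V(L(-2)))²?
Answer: 234256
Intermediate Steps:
L(D) = D*(2 + D)/2 (L(D) = (D/(1/(D + 2)))/2 = (D/(1/(2 + D)))/2 = (D*(2 + D))/2 = D*(2 + D)/2)
V(F) = 1 (V(F) = 3 - 1*(-1)*(-2) = 3 + 1*(-2) = 3 - 2 = 1)
(-485 + V(L(-2)))² = (-485 + 1)² = (-484)² = 234256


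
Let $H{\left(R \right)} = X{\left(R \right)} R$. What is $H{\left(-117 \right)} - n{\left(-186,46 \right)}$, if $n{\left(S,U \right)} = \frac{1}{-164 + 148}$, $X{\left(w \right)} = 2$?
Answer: $- \frac{3743}{16} \approx -233.94$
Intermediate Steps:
$n{\left(S,U \right)} = - \frac{1}{16}$ ($n{\left(S,U \right)} = \frac{1}{-16} = - \frac{1}{16}$)
$H{\left(R \right)} = 2 R$
$H{\left(-117 \right)} - n{\left(-186,46 \right)} = 2 \left(-117\right) - - \frac{1}{16} = -234 + \frac{1}{16} = - \frac{3743}{16}$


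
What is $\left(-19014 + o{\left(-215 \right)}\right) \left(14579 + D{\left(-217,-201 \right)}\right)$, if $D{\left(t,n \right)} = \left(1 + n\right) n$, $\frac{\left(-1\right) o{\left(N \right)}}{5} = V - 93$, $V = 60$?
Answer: $-1032529371$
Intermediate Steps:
$o{\left(N \right)} = 165$ ($o{\left(N \right)} = - 5 \left(60 - 93\right) = \left(-5\right) \left(-33\right) = 165$)
$D{\left(t,n \right)} = n \left(1 + n\right)$
$\left(-19014 + o{\left(-215 \right)}\right) \left(14579 + D{\left(-217,-201 \right)}\right) = \left(-19014 + 165\right) \left(14579 - 201 \left(1 - 201\right)\right) = - 18849 \left(14579 - -40200\right) = - 18849 \left(14579 + 40200\right) = \left(-18849\right) 54779 = -1032529371$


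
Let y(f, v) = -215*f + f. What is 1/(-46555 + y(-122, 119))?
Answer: -1/20447 ≈ -4.8907e-5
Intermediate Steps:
y(f, v) = -214*f
1/(-46555 + y(-122, 119)) = 1/(-46555 - 214*(-122)) = 1/(-46555 + 26108) = 1/(-20447) = -1/20447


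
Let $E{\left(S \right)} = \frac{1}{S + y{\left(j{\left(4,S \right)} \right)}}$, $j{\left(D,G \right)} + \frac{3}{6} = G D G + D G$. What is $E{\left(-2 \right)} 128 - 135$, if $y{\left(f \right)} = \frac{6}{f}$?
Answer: $- \frac{725}{3} \approx -241.67$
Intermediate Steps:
$j{\left(D,G \right)} = - \frac{1}{2} + D G + D G^{2}$ ($j{\left(D,G \right)} = - \frac{1}{2} + \left(G D G + D G\right) = - \frac{1}{2} + \left(D G G + D G\right) = - \frac{1}{2} + \left(D G^{2} + D G\right) = - \frac{1}{2} + \left(D G + D G^{2}\right) = - \frac{1}{2} + D G + D G^{2}$)
$E{\left(S \right)} = \frac{1}{S + \frac{6}{- \frac{1}{2} + 4 S + 4 S^{2}}}$
$E{\left(-2 \right)} 128 - 135 = \frac{-1 + 8 \left(-2\right) + 8 \left(-2\right)^{2}}{12 - 2 \left(-1 + 8 \left(-2\right) + 8 \left(-2\right)^{2}\right)} 128 - 135 = \frac{-1 - 16 + 8 \cdot 4}{12 - 2 \left(-1 - 16 + 8 \cdot 4\right)} 128 - 135 = \frac{-1 - 16 + 32}{12 - 2 \left(-1 - 16 + 32\right)} 128 - 135 = \frac{1}{12 - 30} \cdot 15 \cdot 128 - 135 = \frac{1}{-18} \cdot 15 \cdot 128 - 135 = \left(- \frac{1}{18}\right) 15 \cdot 128 - 135 = \left(- \frac{5}{6}\right) 128 - 135 = - \frac{320}{3} - 135 = - \frac{725}{3}$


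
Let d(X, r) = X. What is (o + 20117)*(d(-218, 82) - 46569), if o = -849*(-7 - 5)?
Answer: -1417880035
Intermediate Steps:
o = 10188 (o = -849*(-12) = 10188)
(o + 20117)*(d(-218, 82) - 46569) = (10188 + 20117)*(-218 - 46569) = 30305*(-46787) = -1417880035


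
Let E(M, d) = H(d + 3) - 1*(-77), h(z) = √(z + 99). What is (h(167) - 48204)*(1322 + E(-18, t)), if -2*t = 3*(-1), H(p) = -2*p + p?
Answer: -67220478 + 2789*√266/2 ≈ -6.7198e+7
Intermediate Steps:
H(p) = -p
h(z) = √(99 + z)
t = 3/2 (t = -3*(-1)/2 = -½*(-3) = 3/2 ≈ 1.5000)
E(M, d) = 74 - d (E(M, d) = -(d + 3) - 1*(-77) = -(3 + d) + 77 = (-3 - d) + 77 = 74 - d)
(h(167) - 48204)*(1322 + E(-18, t)) = (√(99 + 167) - 48204)*(1322 + (74 - 1*3/2)) = (√266 - 48204)*(1322 + (74 - 3/2)) = (-48204 + √266)*(1322 + 145/2) = (-48204 + √266)*(2789/2) = -67220478 + 2789*√266/2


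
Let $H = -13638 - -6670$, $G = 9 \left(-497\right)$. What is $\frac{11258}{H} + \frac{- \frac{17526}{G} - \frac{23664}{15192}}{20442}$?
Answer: $- \frac{464075977471}{287254622676} \approx -1.6156$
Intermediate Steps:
$G = -4473$
$H = -6968$ ($H = -13638 + 6670 = -6968$)
$\frac{11258}{H} + \frac{- \frac{17526}{G} - \frac{23664}{15192}}{20442} = \frac{11258}{-6968} + \frac{- \frac{17526}{-4473} - \frac{23664}{15192}}{20442} = 11258 \left(- \frac{1}{6968}\right) + \left(\left(-17526\right) \left(- \frac{1}{4473}\right) - \frac{986}{633}\right) \frac{1}{20442} = - \frac{433}{268} + \left(\frac{5842}{1491} - \frac{986}{633}\right) \frac{1}{20442} = - \frac{433}{268} + \frac{247540}{104867} \cdot \frac{1}{20442} = - \frac{433}{268} + \frac{123770}{1071845607} = - \frac{464075977471}{287254622676}$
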